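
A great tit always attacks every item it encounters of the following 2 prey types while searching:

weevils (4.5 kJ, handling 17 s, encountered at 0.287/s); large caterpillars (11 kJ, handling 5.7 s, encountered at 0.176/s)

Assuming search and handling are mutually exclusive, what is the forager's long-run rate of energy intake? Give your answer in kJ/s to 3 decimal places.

0.469 kJ/s

Energy encountered per unit search time: 0.287×4.5 + 0.176×11 = 3.228 kJ/s.
Handling time per unit search time: 0.287×17 + 0.176×5.7 = 5.882.
Rate = 3.228/(1 + 5.882) = 0.469 kJ/s.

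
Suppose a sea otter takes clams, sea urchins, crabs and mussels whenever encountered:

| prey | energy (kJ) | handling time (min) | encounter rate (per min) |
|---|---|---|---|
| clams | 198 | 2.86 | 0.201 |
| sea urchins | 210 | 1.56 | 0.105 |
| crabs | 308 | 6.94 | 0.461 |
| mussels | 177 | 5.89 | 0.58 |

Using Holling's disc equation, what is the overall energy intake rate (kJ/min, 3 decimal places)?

36.688 kJ/min

R = (0.201×198 + 0.105×210 + 0.461×308 + 0.58×177) / (1 + 0.201×2.86 + 0.105×1.56 + 0.461×6.94 + 0.58×5.89) = 306.5/8.354 = 36.69 kJ/min.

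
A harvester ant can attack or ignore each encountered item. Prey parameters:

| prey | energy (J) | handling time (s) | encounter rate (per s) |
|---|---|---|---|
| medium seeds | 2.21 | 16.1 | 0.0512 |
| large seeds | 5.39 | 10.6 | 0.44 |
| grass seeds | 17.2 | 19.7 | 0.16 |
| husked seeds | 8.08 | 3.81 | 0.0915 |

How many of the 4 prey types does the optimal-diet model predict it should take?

Profitabilities (E/h, J/s): husked seeds 2.12, grass seeds 0.873, large seeds 0.508, medium seeds 0.137. Add prey in this order while the next type's profitability exceeds the intake rate on those already taken.
Rate on top 1: 0.5482. grass seeds: 0.873 > 0.5482 → include.
Rate on top 2: 0.7757. large seeds: 0.508 < 0.7757 → exclude; stop.
Optimal diet: husked seeds, grass seeds — 2 of 4 types.

2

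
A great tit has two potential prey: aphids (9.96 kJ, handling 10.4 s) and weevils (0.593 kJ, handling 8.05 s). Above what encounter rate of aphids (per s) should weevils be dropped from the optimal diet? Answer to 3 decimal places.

0.008 per s

The zero-one rule: include weevils iff E₂/h₂ > λE₁/(1+λh₁). Equality gives the switch point.
λE₁h₂ = E₂ + λE₂h₁ ⇒ λ = E₂/(E₁h₂ − E₂h₁) = 0.593/(80.18 − 6.167) = 0.008012 per s.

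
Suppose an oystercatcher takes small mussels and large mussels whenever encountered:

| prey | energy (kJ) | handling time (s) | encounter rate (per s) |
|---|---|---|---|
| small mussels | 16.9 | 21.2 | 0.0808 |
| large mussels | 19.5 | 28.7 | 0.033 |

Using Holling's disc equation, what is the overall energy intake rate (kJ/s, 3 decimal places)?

0.549 kJ/s

R = (0.0808×16.9 + 0.033×19.5) / (1 + 0.0808×21.2 + 0.033×28.7) = 2.009/3.66 = 0.5489 kJ/s.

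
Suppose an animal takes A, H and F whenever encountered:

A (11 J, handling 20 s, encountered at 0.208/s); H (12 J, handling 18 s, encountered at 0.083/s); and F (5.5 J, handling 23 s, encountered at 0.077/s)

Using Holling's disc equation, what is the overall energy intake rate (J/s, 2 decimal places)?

0.44 J/s

R = (0.208×11 + 0.083×12 + 0.077×5.5) / (1 + 0.208×20 + 0.083×18 + 0.077×23) = 3.707/8.425 = 0.4401 J/s.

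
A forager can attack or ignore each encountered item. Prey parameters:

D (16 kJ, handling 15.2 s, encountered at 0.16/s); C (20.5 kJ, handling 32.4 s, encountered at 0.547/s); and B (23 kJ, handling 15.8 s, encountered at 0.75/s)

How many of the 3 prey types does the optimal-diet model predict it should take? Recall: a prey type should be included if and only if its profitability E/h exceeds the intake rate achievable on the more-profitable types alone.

E/h in descending order: B 1.46, D 1.05, C 0.633 kJ/s. The optimal diet is the largest prefix of this list for which every included type satisfies E_i/h_i > R on the types above it.
Rate on top 1: 1.342. D: 1.05 < 1.342 → exclude; stop.
Optimal diet: B — 1 of 3 types.

1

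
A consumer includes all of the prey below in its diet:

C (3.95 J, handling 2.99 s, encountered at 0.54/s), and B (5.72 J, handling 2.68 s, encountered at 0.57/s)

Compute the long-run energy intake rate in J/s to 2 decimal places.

1.30 J/s

R = (0.54×3.95 + 0.57×5.72) / (1 + 0.54×2.99 + 0.57×2.68) = 5.393/4.142 = 1.302 J/s.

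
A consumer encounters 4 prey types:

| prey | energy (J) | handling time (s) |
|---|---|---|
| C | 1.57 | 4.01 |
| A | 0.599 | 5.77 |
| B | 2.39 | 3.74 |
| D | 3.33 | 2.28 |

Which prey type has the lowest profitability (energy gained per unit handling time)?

In descending order of E/h:
D: 3.33/2.28 = 1.46 J/s
B: 2.39/3.74 = 0.639 J/s
C: 1.57/4.01 = 0.392 J/s
A: 0.599/5.77 = 0.104 J/s

A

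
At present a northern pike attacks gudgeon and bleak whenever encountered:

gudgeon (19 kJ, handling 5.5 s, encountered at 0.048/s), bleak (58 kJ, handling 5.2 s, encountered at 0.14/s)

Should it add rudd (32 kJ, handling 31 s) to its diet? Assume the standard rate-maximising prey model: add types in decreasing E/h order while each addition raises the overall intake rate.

No

Intake rate on the current diet: R = (0.048×19 + 0.14×58) / (1 + 0.048×5.5 + 0.14×5.2) = 9.032/1.992 = 4.534 kJ/s.
Profitability of rudd: 32/31 = 1.032 kJ/s.
Since 1.032 < R, time spent handling rudd is better spent searching.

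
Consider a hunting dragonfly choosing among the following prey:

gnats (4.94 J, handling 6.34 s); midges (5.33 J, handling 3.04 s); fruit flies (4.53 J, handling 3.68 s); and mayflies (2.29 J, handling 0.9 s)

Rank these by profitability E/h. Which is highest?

mayflies

Profitability E/h (J/s): gnats = 4.94/6.34 = 0.779, midges = 5.33/3.04 = 1.75, fruit flies = 4.53/3.68 = 1.23, mayflies = 2.29/0.9 = 2.54.
Ranked: mayflies > midges > fruit flies > gnats.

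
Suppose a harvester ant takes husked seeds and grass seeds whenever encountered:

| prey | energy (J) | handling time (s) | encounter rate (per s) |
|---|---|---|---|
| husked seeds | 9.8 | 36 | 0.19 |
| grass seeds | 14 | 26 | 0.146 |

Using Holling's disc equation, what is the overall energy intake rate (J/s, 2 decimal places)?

0.34 J/s

R = Σλ_iE_i / (1 + Σλ_ih_i)
Numerator: 0.19×9.8 + 0.146×14 = 3.906
Denominator: 1 + 0.19×36 + 0.146×26 = 11.64
R = 3.906/11.64 = 0.3357 J/s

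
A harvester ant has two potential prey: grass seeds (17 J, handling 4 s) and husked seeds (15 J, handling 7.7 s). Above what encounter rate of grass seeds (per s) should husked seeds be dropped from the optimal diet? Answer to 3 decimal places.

0.212 per s

The zero-one rule: include husked seeds iff E₂/h₂ > λE₁/(1+λh₁). Equality gives the switch point.
λE₁h₂ = E₂ + λE₂h₁ ⇒ λ = E₂/(E₁h₂ − E₂h₁) = 15/(130.9 − 60) = 0.2116 per s.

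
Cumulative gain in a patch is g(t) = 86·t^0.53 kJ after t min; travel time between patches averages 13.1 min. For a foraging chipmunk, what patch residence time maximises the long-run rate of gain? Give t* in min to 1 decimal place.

Maximise g(t)/(T+t): set derivative to zero → g'(t)(T+t) = g(t).
g'(t) = 0.53·86·t^-0.47. Setting 0.53·86·t^-0.47 = 86·t^0.53/(13.1+t) gives 0.53(13.1+t) = t, so 0.47·t = 0.53×13.1.
t* = 0.53×13.1/0.47 = 14.77 min.

14.8 min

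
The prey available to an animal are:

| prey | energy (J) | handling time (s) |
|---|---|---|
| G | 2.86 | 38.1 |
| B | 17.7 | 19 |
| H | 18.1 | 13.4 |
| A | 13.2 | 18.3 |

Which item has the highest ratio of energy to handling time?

H

In descending order of E/h:
H: 18.1/13.4 = 1.35 J/s
B: 17.7/19 = 0.932 J/s
A: 13.2/18.3 = 0.721 J/s
G: 2.86/38.1 = 0.0751 J/s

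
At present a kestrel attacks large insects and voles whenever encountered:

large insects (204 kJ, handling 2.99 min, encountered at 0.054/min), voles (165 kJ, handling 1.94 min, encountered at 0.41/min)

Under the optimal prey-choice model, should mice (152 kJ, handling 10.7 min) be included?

Current rate: (0.054×204 + 0.41×165)/(1 + 0.054×2.99 + 0.41×1.94) = 40.2 kJ/min.
Profitability of mice: 152/10.7 = 14.21 kJ/min.
Since 14.21 < R, time spent handling mice is better spent searching.

No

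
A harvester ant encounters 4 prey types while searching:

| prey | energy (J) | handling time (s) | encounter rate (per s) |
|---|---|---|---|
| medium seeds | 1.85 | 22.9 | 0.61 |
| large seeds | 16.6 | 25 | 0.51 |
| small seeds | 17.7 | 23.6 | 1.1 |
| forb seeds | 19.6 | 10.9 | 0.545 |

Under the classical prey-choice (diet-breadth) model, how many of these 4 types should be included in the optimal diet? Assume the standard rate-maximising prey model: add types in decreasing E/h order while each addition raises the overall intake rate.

Rank by E/h (J/s): forb seeds 1.8, small seeds 0.75, large seeds 0.664, medium seeds 0.0808. Include each in turn until the next type's E/h falls below the running intake rate.
Rate on top 1: 1.539. small seeds: 0.75 < 1.539 → exclude; stop.
Optimal diet: forb seeds — 1 of 4 types.

1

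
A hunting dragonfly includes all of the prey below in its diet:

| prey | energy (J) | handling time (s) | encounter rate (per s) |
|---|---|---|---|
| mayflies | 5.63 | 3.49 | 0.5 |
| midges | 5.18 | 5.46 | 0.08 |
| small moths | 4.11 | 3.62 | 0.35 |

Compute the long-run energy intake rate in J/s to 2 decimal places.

R = (0.5×5.63 + 0.08×5.18 + 0.35×4.11) / (1 + 0.5×3.49 + 0.08×5.46 + 0.35×3.62) = 4.668/4.449 = 1.049 J/s.

1.05 J/s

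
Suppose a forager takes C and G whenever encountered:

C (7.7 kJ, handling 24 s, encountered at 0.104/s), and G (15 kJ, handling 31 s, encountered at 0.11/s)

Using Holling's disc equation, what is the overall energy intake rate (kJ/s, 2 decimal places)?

R = Σλ_iE_i / (1 + Σλ_ih_i)
Numerator: 0.104×7.7 + 0.11×15 = 2.451
Denominator: 1 + 0.104×24 + 0.11×31 = 6.906
R = 2.451/6.906 = 0.3549 kJ/s

0.35 kJ/s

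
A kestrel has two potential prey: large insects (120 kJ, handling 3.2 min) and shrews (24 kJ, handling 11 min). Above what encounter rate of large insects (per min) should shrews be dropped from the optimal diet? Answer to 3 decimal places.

At the threshold, the rate on large insects alone equals the profitability of shrews: λ·120/(1 + λ·3.2) = 24/11 = 2.182.
Rearranging, λ(120 − 2.182×3.2) = 2.182, so λ = 2.182/113 = 0.01931 per min.

0.019 per min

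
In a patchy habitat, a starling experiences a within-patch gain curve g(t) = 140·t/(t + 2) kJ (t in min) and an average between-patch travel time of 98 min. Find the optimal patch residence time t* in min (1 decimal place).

Maximise g(t)/(T+t): set derivative to zero → g'(t)(T+t) = g(t).
g'(t) = 140·2/(t + 2)². Setting 140·2/(t+2)² = 140t/[(t+2)(98+t)] gives 2(98+t) = t(t+2), so t² = 2×98 = 196.
t* = √196 = 14 min.

14.0 min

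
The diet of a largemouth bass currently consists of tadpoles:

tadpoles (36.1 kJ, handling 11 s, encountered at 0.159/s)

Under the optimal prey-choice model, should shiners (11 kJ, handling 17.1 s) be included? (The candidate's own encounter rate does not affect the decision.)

Intake rate on the current diet: R = (0.159×36.1) / (1 + 0.159×11) = 5.74/2.749 = 2.088 kJ/s.
shiners: E/h = 11/17.1 = 0.6433 kJ/s.
Since 0.6433 < R, time spent handling shiners is better spent searching.

No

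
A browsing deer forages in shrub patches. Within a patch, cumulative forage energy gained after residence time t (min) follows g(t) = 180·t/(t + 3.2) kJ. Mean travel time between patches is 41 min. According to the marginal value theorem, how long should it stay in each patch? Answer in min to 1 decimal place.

By the marginal value theorem, leave when the instantaneous gain rate g'(t) equals the habitat-wide average g(t)/(T + t).
g'(t) = 180·3.2/(t + 3.2)². Setting 180·3.2/(t+3.2)² = 180t/[(t+3.2)(41+t)] gives 3.2(41+t) = t(t+3.2), so t² = 3.2×41 = 131.2.
t* = √131.2 = 11.45 min.

11.5 min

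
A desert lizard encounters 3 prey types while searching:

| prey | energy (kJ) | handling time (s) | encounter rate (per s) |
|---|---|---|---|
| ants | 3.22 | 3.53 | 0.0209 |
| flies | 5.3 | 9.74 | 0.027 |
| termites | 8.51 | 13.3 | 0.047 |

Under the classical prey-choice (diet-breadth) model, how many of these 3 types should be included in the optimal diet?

Profitabilities (E/h, kJ/s): ants 0.912, termites 0.64, flies 0.544. Add prey in this order while the next type's profitability exceeds the intake rate on those already taken.
Rate on top 1: 0.06267. termites: 0.64 > 0.06267 → include.
Rate on top 2: 0.275. flies: 0.544 > 0.275 → include.
Optimal diet: ants, termites, flies — 3 of 3 types.

3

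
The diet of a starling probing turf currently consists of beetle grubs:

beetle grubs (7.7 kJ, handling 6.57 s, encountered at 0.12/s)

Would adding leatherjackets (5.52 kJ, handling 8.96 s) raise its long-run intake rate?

Intake rate on the current diet: R = (0.12×7.7) / (1 + 0.12×6.57) = 0.924/1.788 = 0.5167 kJ/s.
Profitability of leatherjackets: 5.52/8.96 = 0.6161 kJ/s.
0.6161 > 0.5167, so adding leatherjackets raises the average — include it.

Yes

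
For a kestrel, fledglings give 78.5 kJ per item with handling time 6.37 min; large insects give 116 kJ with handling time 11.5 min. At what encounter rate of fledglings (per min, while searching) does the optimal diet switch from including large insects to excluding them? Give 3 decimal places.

0.708 per min

Drop large insects once their profitability E₂/h₂ falls below the rate achievable on fledglings alone: E₂/h₂ = λE₁/(1 + λh₁).
Solve for λ: λE₁h₂ = E₂(1 + λh₁) → λ(E₁h₂ − E₂h₁) = E₂ → λ = E₂/(E₁h₂ − E₂h₁).
λ = 116/(78.5×11.5 − 116×6.37) = 116/163.8 = 0.7081 per min.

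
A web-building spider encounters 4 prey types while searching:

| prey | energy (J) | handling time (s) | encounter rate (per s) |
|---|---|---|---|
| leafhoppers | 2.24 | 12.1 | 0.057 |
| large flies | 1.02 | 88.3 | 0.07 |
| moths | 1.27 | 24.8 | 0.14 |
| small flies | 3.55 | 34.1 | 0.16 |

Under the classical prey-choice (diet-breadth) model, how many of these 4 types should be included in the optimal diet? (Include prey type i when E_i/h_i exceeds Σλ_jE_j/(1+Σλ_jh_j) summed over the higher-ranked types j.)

Profitabilities (E/h, J/s): leafhoppers 0.185, small flies 0.104, moths 0.0512, large flies 0.0116. Add prey in this order while the next type's profitability exceeds the intake rate on those already taken.
Rate on top 1: 0.07556. small flies: 0.104 > 0.07556 → include.
Rate on top 2: 0.09736. moths: 0.0512 < 0.09736 → exclude; stop.
Optimal diet: leafhoppers, small flies — 2 of 4 types.

2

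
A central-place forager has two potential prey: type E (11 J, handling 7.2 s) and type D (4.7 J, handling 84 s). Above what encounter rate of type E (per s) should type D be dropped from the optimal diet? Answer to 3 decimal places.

Drop type D once their profitability E₂/h₂ falls below the rate achievable on type E alone: E₂/h₂ = λE₁/(1 + λh₁).
Solve for λ: λE₁h₂ = E₂(1 + λh₁) → λ(E₁h₂ − E₂h₁) = E₂ → λ = E₂/(E₁h₂ − E₂h₁).
λ = 4.7/(11×84 − 4.7×7.2) = 4.7/890.2 = 0.00528 per s.

0.005 per s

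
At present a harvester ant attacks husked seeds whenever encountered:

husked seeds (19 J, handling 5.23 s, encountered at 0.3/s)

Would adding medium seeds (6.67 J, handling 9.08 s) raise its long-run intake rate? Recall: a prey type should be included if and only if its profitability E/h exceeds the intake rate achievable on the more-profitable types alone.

No

Current rate: (0.3×19)/(1 + 0.3×5.23) = 2.219 J/s.
medium seeds: E/h = 6.67/9.08 = 0.7346 J/s.
0.7346 < 2.219, so adding medium seeds would lower the average — exclude it.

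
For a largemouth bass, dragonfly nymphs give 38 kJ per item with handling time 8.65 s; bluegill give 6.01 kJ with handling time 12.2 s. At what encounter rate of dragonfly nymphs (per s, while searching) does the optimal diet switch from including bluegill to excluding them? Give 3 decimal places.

At the threshold, the rate on dragonfly nymphs alone equals the profitability of bluegill: λ·38/(1 + λ·8.65) = 6.01/12.2 = 0.4926.
Rearranging, λ(38 − 0.4926×8.65) = 0.4926, so λ = 0.4926/33.74 = 0.0146 per s.

0.015 per s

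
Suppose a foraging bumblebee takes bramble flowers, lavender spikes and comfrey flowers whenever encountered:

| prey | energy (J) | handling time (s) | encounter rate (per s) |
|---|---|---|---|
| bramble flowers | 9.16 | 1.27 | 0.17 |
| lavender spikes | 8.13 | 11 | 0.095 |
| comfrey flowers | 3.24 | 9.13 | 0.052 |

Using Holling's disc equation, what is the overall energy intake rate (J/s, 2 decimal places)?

0.91 J/s

R = Σλ_iE_i / (1 + Σλ_ih_i)
Numerator: 0.17×9.16 + 0.095×8.13 + 0.052×3.24 = 2.498
Denominator: 1 + 0.17×1.27 + 0.095×11 + 0.052×9.13 = 2.736
R = 2.498/2.736 = 0.9131 J/s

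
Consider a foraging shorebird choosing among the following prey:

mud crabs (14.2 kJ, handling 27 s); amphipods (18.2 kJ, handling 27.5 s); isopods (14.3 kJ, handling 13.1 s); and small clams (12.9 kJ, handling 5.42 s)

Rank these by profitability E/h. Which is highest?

Profitability E/h (kJ/s): mud crabs = 14.2/27 = 0.526, amphipods = 18.2/27.5 = 0.662, isopods = 14.3/13.1 = 1.09, small clams = 12.9/5.42 = 2.38.
Ranked: small clams > isopods > amphipods > mud crabs.

small clams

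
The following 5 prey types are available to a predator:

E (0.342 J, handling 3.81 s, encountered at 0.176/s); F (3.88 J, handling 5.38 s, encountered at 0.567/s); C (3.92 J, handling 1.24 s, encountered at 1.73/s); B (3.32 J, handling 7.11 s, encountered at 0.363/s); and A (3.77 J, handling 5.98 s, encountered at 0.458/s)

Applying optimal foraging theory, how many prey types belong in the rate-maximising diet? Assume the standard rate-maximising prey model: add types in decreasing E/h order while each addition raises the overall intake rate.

1

E/h in descending order: C 3.16, F 0.721, A 0.63, B 0.467, E 0.0898 J/s. The optimal diet is the largest prefix of this list for which every included type satisfies E_i/h_i > R on the types above it.
Rate on top 1: 2.156. F: 0.721 < 2.156 → exclude; stop.
Optimal diet: C — 1 of 5 types.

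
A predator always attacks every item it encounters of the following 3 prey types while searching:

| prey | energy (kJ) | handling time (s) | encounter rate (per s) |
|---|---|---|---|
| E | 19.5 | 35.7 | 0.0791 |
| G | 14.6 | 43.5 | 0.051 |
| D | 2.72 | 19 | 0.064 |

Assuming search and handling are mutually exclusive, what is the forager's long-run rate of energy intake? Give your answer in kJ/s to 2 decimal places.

0.34 kJ/s

R = Σλ_iE_i / (1 + Σλ_ih_i)
Numerator: 0.0791×19.5 + 0.051×14.6 + 0.064×2.72 = 2.461
Denominator: 1 + 0.0791×35.7 + 0.051×43.5 + 0.064×19 = 7.258
R = 2.461/7.258 = 0.3391 kJ/s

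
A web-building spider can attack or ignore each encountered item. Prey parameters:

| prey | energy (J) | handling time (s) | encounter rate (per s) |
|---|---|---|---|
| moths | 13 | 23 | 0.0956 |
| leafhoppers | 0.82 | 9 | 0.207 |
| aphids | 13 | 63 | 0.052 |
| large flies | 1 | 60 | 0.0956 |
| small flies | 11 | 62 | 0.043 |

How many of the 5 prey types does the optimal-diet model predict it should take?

1

Rank by E/h (J/s): moths 0.565, aphids 0.206, small flies 0.177, leafhoppers 0.0911, large flies 0.0167. Include each in turn until the next type's E/h falls below the running intake rate.
Rate on top 1: 0.3885. aphids: 0.206 < 0.3885 → exclude; stop.
Optimal diet: moths — 1 of 5 types.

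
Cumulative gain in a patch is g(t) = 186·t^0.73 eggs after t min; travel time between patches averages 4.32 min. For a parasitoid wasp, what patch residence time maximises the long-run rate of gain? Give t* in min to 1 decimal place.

Optimal t* satisfies g'(t*) = g(t*)/(T + t*).
g'(t) = 0.73·186·t^-0.27. Setting 0.73·186·t^-0.27 = 186·t^0.73/(4.32+t) gives 0.73(4.32+t) = t, so 0.27·t = 0.73×4.32.
t* = 0.73×4.32/0.27 = 11.68 min.

11.7 min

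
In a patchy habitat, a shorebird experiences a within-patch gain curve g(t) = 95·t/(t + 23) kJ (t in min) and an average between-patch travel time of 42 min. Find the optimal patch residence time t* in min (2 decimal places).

Maximise g(t)/(T+t): set derivative to zero → g'(t)(T+t) = g(t).
g'(t) = 95·23/(t + 23)². Setting 95·23/(t+23)² = 95t/[(t+23)(42+t)] gives 23(42+t) = t(t+23), so t² = 23×42 = 966.
t* = √966 = 31.08 min.

31.08 min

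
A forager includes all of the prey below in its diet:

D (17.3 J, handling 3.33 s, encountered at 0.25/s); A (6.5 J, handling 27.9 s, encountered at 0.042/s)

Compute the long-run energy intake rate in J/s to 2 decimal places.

R = Σλ_iE_i / (1 + Σλ_ih_i)
Numerator: 0.25×17.3 + 0.042×6.5 = 4.598
Denominator: 1 + 0.25×3.33 + 0.042×27.9 = 3.004
R = 4.598/3.004 = 1.53 J/s

1.53 J/s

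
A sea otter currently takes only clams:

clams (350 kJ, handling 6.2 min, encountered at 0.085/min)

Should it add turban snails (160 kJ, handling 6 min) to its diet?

On clams alone, R = ΣλE/(1+Σλh) = 29.75/1.527 = 19.48 kJ/min.
Profitability of turban snails: 160/6 = 26.67 kJ/min.
26.67 > 19.48, so adding turban snails raises the average — include it.

Yes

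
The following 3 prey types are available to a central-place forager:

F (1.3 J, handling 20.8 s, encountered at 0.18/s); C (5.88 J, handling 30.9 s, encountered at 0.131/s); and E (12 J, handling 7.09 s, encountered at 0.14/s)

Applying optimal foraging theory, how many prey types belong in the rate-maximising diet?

E/h in descending order: E 1.69, C 0.19, F 0.0625 J/s. The optimal diet is the largest prefix of this list for which every included type satisfies E_i/h_i > R on the types above it.
Rate on top 1: 0.8431. C: 0.19 < 0.8431 → exclude; stop.
Optimal diet: E — 1 of 3 types.

1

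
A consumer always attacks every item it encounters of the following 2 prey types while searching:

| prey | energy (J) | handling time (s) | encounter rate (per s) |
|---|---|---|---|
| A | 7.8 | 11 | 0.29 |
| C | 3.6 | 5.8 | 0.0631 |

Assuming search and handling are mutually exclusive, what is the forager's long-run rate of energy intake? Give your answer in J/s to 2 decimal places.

R = (0.29×7.8 + 0.0631×3.6) / (1 + 0.29×11 + 0.0631×5.8) = 2.489/4.556 = 0.5464 J/s.

0.55 J/s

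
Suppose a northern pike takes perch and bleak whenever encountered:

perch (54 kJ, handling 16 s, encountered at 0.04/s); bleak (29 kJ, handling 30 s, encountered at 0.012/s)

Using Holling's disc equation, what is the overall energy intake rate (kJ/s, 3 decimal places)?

Energy encountered per unit search time: 0.04×54 + 0.012×29 = 2.508 kJ/s.
Handling time per unit search time: 0.04×16 + 0.012×30 = 1.
Rate = 2.508/(1 + 1) = 1.254 kJ/s.

1.254 kJ/s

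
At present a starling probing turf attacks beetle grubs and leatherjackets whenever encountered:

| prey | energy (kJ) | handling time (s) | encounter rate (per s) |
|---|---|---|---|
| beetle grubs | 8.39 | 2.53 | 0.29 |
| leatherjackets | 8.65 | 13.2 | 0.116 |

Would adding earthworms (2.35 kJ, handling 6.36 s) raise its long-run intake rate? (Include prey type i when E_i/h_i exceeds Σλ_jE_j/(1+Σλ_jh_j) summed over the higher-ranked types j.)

No

Intake rate on the current diet: R = (0.29×8.39 + 0.116×8.65) / (1 + 0.29×2.53 + 0.116×13.2) = 3.437/3.265 = 1.053 kJ/s.
Profitability of earthworms: 2.35/6.36 = 0.3695 kJ/s.
Since 0.3695 < R, time spent handling earthworms is better spent searching.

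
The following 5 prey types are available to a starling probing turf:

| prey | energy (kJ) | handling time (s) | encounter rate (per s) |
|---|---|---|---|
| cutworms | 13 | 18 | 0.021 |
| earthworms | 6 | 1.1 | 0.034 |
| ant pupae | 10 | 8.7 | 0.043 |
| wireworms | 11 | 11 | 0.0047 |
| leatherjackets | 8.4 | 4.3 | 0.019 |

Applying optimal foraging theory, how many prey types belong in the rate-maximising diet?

E/h in descending order: earthworms 5.45, leatherjackets 1.95, ant pupae 1.15, wireworms 1, cutworms 0.722 kJ/s. The optimal diet is the largest prefix of this list for which every included type satisfies E_i/h_i > R on the types above it.
Rate on top 1: 0.1966. leatherjackets: 1.95 > 0.1966 → include.
Rate on top 2: 0.3249. ant pupae: 1.15 > 0.3249 → include.
Rate on top 3: 0.5315. wireworms: 1 > 0.5315 → include.
Rate on top 4: 0.5472. cutworms: 0.722 > 0.5472 → include.
Optimal diet: earthworms, leatherjackets, ant pupae, wireworms, cutworms — 5 of 5 types.

5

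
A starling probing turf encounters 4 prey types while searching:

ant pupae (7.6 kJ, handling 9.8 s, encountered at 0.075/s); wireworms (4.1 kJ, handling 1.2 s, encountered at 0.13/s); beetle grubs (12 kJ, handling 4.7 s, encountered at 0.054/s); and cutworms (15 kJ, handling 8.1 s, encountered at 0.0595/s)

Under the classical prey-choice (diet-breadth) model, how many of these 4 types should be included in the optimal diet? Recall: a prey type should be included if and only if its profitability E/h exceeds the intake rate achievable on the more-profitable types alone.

Rank by E/h (kJ/s): wireworms 3.42, beetle grubs 2.55, cutworms 1.85, ant pupae 0.776. Include each in turn until the next type's E/h falls below the running intake rate.
Rate on top 1: 0.4611. beetle grubs: 2.55 > 0.4611 → include.
Rate on top 2: 0.8377. cutworms: 1.85 > 0.8377 → include.
Rate on top 3: 1.096. ant pupae: 0.776 < 1.096 → exclude; stop.
Optimal diet: wireworms, beetle grubs, cutworms — 3 of 4 types.

3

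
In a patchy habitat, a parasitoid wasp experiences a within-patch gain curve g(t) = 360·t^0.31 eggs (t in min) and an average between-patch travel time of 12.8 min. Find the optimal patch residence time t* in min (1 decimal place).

5.8 min

By the marginal value theorem, leave when the instantaneous gain rate g'(t) equals the habitat-wide average g(t)/(T + t).
g'(t) = 0.31·360·t^-0.69. Setting 0.31·360·t^-0.69 = 360·t^0.31/(12.8+t) gives 0.31(12.8+t) = t, so 0.69·t = 0.31×12.8.
t* = 0.31×12.8/0.69 = 5.751 min.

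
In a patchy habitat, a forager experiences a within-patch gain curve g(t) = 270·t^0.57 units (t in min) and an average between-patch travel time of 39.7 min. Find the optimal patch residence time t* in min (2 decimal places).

52.63 min

Optimal t* satisfies g'(t*) = g(t*)/(T + t*).
g'(t) = 0.57·270·t^-0.43. Setting 0.57·270·t^-0.43 = 270·t^0.57/(39.7+t) gives 0.57(39.7+t) = t, so 0.43·t = 0.57×39.7.
t* = 0.57×39.7/0.43 = 52.63 min.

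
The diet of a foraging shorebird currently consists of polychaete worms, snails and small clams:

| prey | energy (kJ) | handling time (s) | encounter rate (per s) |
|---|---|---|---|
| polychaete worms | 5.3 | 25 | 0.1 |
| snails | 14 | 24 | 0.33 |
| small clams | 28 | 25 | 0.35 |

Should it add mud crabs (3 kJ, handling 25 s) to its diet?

No

Intake rate on the current diet: R = (0.1×5.3 + 0.33×14 + 0.35×28) / (1 + 0.1×25 + 0.33×24 + 0.35×25) = 14.95/20.17 = 0.7412 kJ/s.
mud crabs: E/h = 3/25 = 0.12 kJ/s.
Since 0.12 < R, time spent handling mud crabs is better spent searching.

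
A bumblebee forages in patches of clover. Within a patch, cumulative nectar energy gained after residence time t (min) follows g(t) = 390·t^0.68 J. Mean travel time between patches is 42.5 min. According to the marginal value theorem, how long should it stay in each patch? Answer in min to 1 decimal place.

90.3 min

By the marginal value theorem, leave when the instantaneous gain rate g'(t) equals the habitat-wide average g(t)/(T + t).
g'(t) = 0.68·390·t^-0.32. Setting 0.68·390·t^-0.32 = 390·t^0.68/(42.5+t) gives 0.68(42.5+t) = t, so 0.32·t = 0.68×42.5.
t* = 0.68×42.5/0.32 = 90.31 min.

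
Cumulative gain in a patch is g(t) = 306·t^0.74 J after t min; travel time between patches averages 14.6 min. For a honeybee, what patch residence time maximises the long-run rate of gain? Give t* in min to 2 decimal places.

Optimal t* satisfies g'(t*) = g(t*)/(T + t*).
g'(t) = 0.74·306·t^-0.26. Setting 0.74·306·t^-0.26 = 306·t^0.74/(14.6+t) gives 0.74(14.6+t) = t, so 0.26·t = 0.74×14.6.
t* = 0.74×14.6/0.26 = 41.55 min.

41.55 min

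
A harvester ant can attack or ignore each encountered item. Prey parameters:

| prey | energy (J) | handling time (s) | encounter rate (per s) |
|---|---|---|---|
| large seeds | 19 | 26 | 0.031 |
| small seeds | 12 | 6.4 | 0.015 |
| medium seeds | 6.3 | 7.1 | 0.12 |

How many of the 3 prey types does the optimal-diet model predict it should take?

Profitabilities (E/h, J/s): small seeds 1.88, medium seeds 0.887, large seeds 0.731. Add prey in this order while the next type's profitability exceeds the intake rate on those already taken.
Rate on top 1: 0.1642. medium seeds: 0.887 > 0.1642 → include.
Rate on top 2: 0.4805. large seeds: 0.731 > 0.4805 → include.
Optimal diet: small seeds, medium seeds, large seeds — 3 of 3 types.

3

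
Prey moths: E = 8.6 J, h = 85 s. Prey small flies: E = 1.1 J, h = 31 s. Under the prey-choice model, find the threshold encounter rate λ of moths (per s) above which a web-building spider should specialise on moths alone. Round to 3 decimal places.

The zero-one rule: include small flies iff E₂/h₂ > λE₁/(1+λh₁). Equality gives the switch point.
λE₁h₂ = E₂ + λE₂h₁ ⇒ λ = E₂/(E₁h₂ − E₂h₁) = 1.1/(266.6 − 93.5) = 0.006355 per s.

0.006 per s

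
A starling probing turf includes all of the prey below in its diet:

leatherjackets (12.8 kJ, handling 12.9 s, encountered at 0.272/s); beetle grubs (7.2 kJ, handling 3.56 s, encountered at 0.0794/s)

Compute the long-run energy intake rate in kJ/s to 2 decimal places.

Energy encountered per unit search time: 0.272×12.8 + 0.0794×7.2 = 4.053 kJ/s.
Handling time per unit search time: 0.272×12.9 + 0.0794×3.56 = 3.791.
Rate = 4.053/(1 + 3.791) = 0.8459 kJ/s.

0.85 kJ/s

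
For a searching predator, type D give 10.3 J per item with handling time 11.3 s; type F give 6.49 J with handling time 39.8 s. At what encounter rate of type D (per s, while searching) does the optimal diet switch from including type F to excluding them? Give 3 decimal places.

0.019 per s

Drop type F once their profitability E₂/h₂ falls below the rate achievable on type D alone: E₂/h₂ = λE₁/(1 + λh₁).
Solve for λ: λE₁h₂ = E₂(1 + λh₁) → λ(E₁h₂ − E₂h₁) = E₂ → λ = E₂/(E₁h₂ − E₂h₁).
λ = 6.49/(10.3×39.8 − 6.49×11.3) = 6.49/336.6 = 0.01928 per s.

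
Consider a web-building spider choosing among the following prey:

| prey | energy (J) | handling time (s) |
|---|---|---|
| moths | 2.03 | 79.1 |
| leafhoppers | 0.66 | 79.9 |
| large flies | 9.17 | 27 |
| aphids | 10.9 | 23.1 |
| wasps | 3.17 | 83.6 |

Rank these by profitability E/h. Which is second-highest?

Profitability E/h (J/s): moths = 2.03/79.1 = 0.0257, leafhoppers = 0.66/79.9 = 0.00826, large flies = 9.17/27 = 0.34, aphids = 10.9/23.1 = 0.472, wasps = 3.17/83.6 = 0.0379.
Ranked: aphids > large flies > wasps > moths > leafhoppers.

large flies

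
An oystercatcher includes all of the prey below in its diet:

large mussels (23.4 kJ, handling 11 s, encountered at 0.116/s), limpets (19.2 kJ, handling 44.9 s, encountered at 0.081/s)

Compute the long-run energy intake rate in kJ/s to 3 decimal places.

0.722 kJ/s

Energy encountered per unit search time: 0.116×23.4 + 0.081×19.2 = 4.27 kJ/s.
Handling time per unit search time: 0.116×11 + 0.081×44.9 = 4.913.
Rate = 4.27/(1 + 4.913) = 0.7221 kJ/s.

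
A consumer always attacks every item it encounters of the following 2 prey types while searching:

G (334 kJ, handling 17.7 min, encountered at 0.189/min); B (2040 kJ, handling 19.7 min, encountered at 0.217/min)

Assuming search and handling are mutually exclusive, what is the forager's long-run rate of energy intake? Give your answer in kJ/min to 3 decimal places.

R = (0.189×334 + 0.217×2040) / (1 + 0.189×17.7 + 0.217×19.7) = 505.8/8.62 = 58.68 kJ/min.

58.677 kJ/min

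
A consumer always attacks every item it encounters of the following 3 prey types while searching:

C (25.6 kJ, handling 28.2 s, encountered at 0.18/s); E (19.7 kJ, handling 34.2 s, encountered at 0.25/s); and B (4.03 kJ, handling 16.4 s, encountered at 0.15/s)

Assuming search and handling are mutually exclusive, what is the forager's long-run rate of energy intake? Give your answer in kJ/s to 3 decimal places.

Energy encountered per unit search time: 0.18×25.6 + 0.25×19.7 + 0.15×4.03 = 10.14 kJ/s.
Handling time per unit search time: 0.18×28.2 + 0.25×34.2 + 0.15×16.4 = 16.09.
Rate = 10.14/(1 + 16.09) = 0.5933 kJ/s.

0.593 kJ/s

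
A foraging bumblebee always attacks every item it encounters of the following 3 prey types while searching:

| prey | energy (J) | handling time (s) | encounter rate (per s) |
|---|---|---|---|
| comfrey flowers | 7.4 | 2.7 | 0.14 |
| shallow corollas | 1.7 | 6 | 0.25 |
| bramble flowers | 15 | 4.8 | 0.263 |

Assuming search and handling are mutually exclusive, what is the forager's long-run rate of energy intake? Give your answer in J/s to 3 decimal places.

1.306 J/s

R = Σλ_iE_i / (1 + Σλ_ih_i)
Numerator: 0.14×7.4 + 0.25×1.7 + 0.263×15 = 5.406
Denominator: 1 + 0.14×2.7 + 0.25×6 + 0.263×4.8 = 4.14
R = 5.406/4.14 = 1.306 J/s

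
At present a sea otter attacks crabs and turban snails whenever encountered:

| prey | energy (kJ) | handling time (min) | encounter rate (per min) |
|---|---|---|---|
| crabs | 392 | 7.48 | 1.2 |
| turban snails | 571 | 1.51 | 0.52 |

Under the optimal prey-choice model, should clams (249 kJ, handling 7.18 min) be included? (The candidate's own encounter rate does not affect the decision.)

Intake rate on the current diet: R = (1.2×392 + 0.52×571) / (1 + 1.2×7.48 + 0.52×1.51) = 767.3/10.76 = 71.3 kJ/min.
Profitability of clams: 249/7.18 = 34.68 kJ/min.
34.68 < 71.3, so adding clams would lower the average — exclude it.

No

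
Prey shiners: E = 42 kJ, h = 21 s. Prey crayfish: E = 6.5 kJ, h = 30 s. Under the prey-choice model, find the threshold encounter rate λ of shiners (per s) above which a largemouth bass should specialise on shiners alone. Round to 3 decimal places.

Drop crayfish once their profitability E₂/h₂ falls below the rate achievable on shiners alone: E₂/h₂ = λE₁/(1 + λh₁).
Solve for λ: λE₁h₂ = E₂(1 + λh₁) → λ(E₁h₂ − E₂h₁) = E₂ → λ = E₂/(E₁h₂ − E₂h₁).
λ = 6.5/(42×30 − 6.5×21) = 6.5/1124 = 0.005785 per s.

0.006 per s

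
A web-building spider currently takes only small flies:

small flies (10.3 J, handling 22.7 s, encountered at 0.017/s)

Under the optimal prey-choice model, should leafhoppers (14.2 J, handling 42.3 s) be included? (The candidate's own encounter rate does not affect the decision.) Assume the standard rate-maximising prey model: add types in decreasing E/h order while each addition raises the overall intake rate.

Yes

Intake rate on the current diet: R = (0.017×10.3) / (1 + 0.017×22.7) = 0.1751/1.386 = 0.1263 J/s.
leafhoppers: E/h = 14.2/42.3 = 0.3357 J/s.
0.3357 > 0.1263, so adding leafhoppers raises the average — include it.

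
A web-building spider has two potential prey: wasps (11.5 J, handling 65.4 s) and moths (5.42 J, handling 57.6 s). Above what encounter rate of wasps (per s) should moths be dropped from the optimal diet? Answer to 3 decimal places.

0.018 per s

The zero-one rule: include moths iff E₂/h₂ > λE₁/(1+λh₁). Equality gives the switch point.
λE₁h₂ = E₂ + λE₂h₁ ⇒ λ = E₂/(E₁h₂ − E₂h₁) = 5.42/(662.4 − 354.5) = 0.0176 per s.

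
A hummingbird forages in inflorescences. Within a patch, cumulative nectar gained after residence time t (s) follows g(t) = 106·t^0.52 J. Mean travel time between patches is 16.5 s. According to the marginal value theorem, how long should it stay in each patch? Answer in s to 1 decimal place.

17.9 s

Optimal t* satisfies g'(t*) = g(t*)/(T + t*).
g'(t) = 0.52·106·t^-0.48. Setting 0.52·106·t^-0.48 = 106·t^0.52/(16.5+t) gives 0.52(16.5+t) = t, so 0.48·t = 0.52×16.5.
t* = 0.52×16.5/0.48 = 17.88 s.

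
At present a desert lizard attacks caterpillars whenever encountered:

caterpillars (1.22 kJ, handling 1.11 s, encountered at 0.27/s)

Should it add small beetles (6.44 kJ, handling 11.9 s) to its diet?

Yes

On caterpillars alone, R = ΣλE/(1+Σλh) = 0.3294/1.3 = 0.2534 kJ/s.
small beetles: E/h = 6.44/11.9 = 0.5412 kJ/s.
Since 0.5412 > R, including small beetles increases the long-run rate.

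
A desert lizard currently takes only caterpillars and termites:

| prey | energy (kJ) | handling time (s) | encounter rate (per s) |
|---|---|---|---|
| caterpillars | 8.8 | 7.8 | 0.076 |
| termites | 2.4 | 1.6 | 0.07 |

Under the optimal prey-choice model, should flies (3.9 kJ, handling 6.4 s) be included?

Current rate: (0.076×8.8 + 0.07×2.4)/(1 + 0.076×7.8 + 0.07×1.6) = 0.4908 kJ/s.
Profitability of flies: 3.9/6.4 = 0.6094 kJ/s.
0.6094 > 0.4908, so adding flies raises the average — include it.

Yes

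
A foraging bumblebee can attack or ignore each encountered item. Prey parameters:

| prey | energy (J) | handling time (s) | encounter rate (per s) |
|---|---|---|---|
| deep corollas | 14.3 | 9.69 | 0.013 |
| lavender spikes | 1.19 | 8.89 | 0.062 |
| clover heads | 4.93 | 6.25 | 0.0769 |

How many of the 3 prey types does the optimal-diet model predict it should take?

2

Rank by E/h (J/s): deep corollas 1.48, clover heads 0.789, lavender spikes 0.134. Include each in turn until the next type's E/h falls below the running intake rate.
Rate on top 1: 0.1651. clover heads: 0.789 > 0.1651 → include.
Rate on top 2: 0.3517. lavender spikes: 0.134 < 0.3517 → exclude; stop.
Optimal diet: deep corollas, clover heads — 2 of 3 types.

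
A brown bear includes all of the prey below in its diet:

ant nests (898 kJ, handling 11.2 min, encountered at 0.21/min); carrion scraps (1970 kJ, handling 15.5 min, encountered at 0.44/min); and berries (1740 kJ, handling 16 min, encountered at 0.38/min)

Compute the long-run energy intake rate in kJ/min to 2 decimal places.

Energy encountered per unit search time: 0.21×898 + 0.44×1970 + 0.38×1740 = 1717 kJ/min.
Handling time per unit search time: 0.21×11.2 + 0.44×15.5 + 0.38×16 = 15.25.
Rate = 1717/(1 + 15.25) = 105.6 kJ/min.

105.62 kJ/min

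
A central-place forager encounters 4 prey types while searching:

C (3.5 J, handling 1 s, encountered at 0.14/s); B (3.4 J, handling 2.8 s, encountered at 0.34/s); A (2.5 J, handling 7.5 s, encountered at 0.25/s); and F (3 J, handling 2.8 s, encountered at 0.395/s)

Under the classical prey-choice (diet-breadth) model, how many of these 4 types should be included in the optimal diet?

3

Rank by E/h (J/s): C 3.5, B 1.21, F 1.07, A 0.333. Include each in turn until the next type's E/h falls below the running intake rate.
Rate on top 1: 0.4298. B: 1.21 > 0.4298 → include.
Rate on top 2: 0.7868. F: 1.07 > 0.7868 → include.
Rate on top 3: 0.8852. A: 0.333 < 0.8852 → exclude; stop.
Optimal diet: C, B, F — 3 of 4 types.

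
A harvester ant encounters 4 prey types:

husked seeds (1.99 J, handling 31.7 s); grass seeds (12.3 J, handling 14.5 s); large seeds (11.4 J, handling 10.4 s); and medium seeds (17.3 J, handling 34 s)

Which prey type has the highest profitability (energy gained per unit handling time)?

In descending order of E/h:
large seeds: 11.4/10.4 = 1.1 J/s
grass seeds: 12.3/14.5 = 0.848 J/s
medium seeds: 17.3/34 = 0.509 J/s
husked seeds: 1.99/31.7 = 0.0628 J/s

large seeds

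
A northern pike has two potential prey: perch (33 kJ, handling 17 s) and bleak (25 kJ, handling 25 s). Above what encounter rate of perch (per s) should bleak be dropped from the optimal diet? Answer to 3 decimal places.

At the threshold, the rate on perch alone equals the profitability of bleak: λ·33/(1 + λ·17) = 25/25 = 1.
Rearranging, λ(33 − 1×17) = 1, so λ = 1/16 = 0.0625 per s.

0.062 per s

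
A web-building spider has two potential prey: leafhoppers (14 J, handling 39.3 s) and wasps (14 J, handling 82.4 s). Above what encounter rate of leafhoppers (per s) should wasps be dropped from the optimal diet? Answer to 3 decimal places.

At the threshold, the rate on leafhoppers alone equals the profitability of wasps: λ·14/(1 + λ·39.3) = 14/82.4 = 0.1699.
Rearranging, λ(14 − 0.1699×39.3) = 0.1699, so λ = 0.1699/7.323 = 0.0232 per s.

0.023 per s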